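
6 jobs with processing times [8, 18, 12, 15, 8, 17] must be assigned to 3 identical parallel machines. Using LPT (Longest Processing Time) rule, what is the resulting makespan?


Sort jobs in decreasing order (LPT): [18, 17, 15, 12, 8, 8]
Assign each job to the least loaded machine:
  Machine 1: jobs [18, 8], load = 26
  Machine 2: jobs [17, 8], load = 25
  Machine 3: jobs [15, 12], load = 27
Makespan = max load = 27

27


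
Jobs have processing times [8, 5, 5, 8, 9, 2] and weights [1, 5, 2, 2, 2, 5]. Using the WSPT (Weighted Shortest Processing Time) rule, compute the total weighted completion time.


Compute p/w ratios and sort ascending (WSPT): [(2, 5), (5, 5), (5, 2), (8, 2), (9, 2), (8, 1)]
Compute weighted completion times:
  Job (p=2,w=5): C=2, w*C=5*2=10
  Job (p=5,w=5): C=7, w*C=5*7=35
  Job (p=5,w=2): C=12, w*C=2*12=24
  Job (p=8,w=2): C=20, w*C=2*20=40
  Job (p=9,w=2): C=29, w*C=2*29=58
  Job (p=8,w=1): C=37, w*C=1*37=37
Total weighted completion time = 204

204


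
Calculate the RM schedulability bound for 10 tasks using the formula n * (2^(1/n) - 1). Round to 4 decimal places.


Compute 2^(1/10) = 1.0717734625
Subtract 1: 1.0717734625 - 1 = 0.0717734625
Multiply by n: 10 * 0.0717734625 = 0.7177346250
Round to 4 dp: 0.7177

0.7177


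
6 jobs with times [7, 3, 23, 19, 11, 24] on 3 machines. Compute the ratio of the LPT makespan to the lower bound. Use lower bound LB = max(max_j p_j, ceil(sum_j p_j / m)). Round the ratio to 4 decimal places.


LPT order: [24, 23, 19, 11, 7, 3]
Machine loads after assignment: [27, 30, 30]
LPT makespan = 30
Lower bound = max(max_job, ceil(total/3)) = max(24, 29) = 29
Ratio = 30 / 29 = 1.0345

1.0345


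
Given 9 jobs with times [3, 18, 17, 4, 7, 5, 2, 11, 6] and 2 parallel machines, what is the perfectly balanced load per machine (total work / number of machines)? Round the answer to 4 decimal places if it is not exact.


Total processing time = 3 + 18 + 17 + 4 + 7 + 5 + 2 + 11 + 6 = 73
Number of machines = 2
Ideal balanced load = 73 / 2 = 36.5

36.5


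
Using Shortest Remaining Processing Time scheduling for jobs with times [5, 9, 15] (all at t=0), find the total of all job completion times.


Since all jobs arrive at t=0, SRPT equals SPT ordering.
SPT order: [5, 9, 15]
Completion times:
  Job 1: p=5, C=5
  Job 2: p=9, C=14
  Job 3: p=15, C=29
Total completion time = 5 + 14 + 29 = 48

48


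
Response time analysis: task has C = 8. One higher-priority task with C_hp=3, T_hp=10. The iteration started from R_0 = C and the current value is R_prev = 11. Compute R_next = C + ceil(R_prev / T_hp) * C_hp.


R_next = C + ceil(R_prev / T_hp) * C_hp
ceil(11 / 10) = ceil(1.1) = 2
Interference = 2 * 3 = 6
R_next = 8 + 6 = 14

14


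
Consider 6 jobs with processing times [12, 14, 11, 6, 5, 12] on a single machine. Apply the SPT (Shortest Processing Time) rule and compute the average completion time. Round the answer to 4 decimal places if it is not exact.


Sort jobs by processing time (SPT order): [5, 6, 11, 12, 12, 14]
Compute completion times sequentially:
  Job 1: processing = 5, completes at 5
  Job 2: processing = 6, completes at 11
  Job 3: processing = 11, completes at 22
  Job 4: processing = 12, completes at 34
  Job 5: processing = 12, completes at 46
  Job 6: processing = 14, completes at 60
Sum of completion times = 178
Average completion time = 178/6 = 29.6667

29.6667


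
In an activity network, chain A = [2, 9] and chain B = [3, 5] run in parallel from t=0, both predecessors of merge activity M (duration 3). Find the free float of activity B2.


ES(B2) = sum of predecessors on chain B = 3
EF(B2) = ES + duration = 3 + 5 = 8
Successor of B2 is M. ES(M) = max(sum(A), sum(B)) = max(11, 8) = 11
Free float = ES(successor) - EF(current) = 11 - 8 = 3

3


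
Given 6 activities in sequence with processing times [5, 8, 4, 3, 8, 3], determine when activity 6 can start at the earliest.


Activity 6 starts after activities 1 through 5 complete.
Predecessor durations: [5, 8, 4, 3, 8]
ES = 5 + 8 + 4 + 3 + 8 = 28

28


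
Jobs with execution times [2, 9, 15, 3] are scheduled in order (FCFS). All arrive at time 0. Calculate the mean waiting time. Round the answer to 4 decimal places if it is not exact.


FCFS order (as given): [2, 9, 15, 3]
Waiting times:
  Job 1: wait = 0
  Job 2: wait = 2
  Job 3: wait = 11
  Job 4: wait = 26
Sum of waiting times = 39
Average waiting time = 39/4 = 9.75

9.75


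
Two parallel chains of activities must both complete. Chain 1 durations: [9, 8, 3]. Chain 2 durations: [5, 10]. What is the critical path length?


Path A total = 9 + 8 + 3 = 20
Path B total = 5 + 10 = 15
Critical path = longest path = max(20, 15) = 20

20


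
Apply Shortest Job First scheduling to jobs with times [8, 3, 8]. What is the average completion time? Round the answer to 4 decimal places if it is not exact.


SJF order (ascending): [3, 8, 8]
Completion times:
  Job 1: burst=3, C=3
  Job 2: burst=8, C=11
  Job 3: burst=8, C=19
Average completion = 33/3 = 11.0

11.0


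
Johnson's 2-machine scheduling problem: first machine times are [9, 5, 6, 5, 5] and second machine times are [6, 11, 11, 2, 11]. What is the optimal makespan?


Apply Johnson's rule:
  Group 1 (a <= b): [(2, 5, 11), (5, 5, 11), (3, 6, 11)]
  Group 2 (a > b): [(1, 9, 6), (4, 5, 2)]
Optimal job order: [2, 5, 3, 1, 4]
Schedule:
  Job 2: M1 done at 5, M2 done at 16
  Job 5: M1 done at 10, M2 done at 27
  Job 3: M1 done at 16, M2 done at 38
  Job 1: M1 done at 25, M2 done at 44
  Job 4: M1 done at 30, M2 done at 46
Makespan = 46

46


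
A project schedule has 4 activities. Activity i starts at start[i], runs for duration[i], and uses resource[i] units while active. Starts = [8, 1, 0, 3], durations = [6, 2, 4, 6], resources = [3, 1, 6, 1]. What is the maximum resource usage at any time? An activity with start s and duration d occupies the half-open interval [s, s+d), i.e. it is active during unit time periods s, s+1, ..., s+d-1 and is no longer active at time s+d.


Each activity i is active on [start_i, start_i + duration_i).
Compute total resource usage per time slot:
  t=0: active resources = [6], total = 6
  t=1: active resources = [1, 6], total = 7
  t=2: active resources = [1, 6], total = 7
  t=3: active resources = [6, 1], total = 7
  t=4: active resources = [1], total = 1
  t=5: active resources = [1], total = 1
  t=6: active resources = [1], total = 1
  t=7: active resources = [1], total = 1
  t=8: active resources = [3, 1], total = 4
  t=9: active resources = [3], total = 3
  t=10: active resources = [3], total = 3
  t=11: active resources = [3], total = 3
  t=12: active resources = [3], total = 3
  t=13: active resources = [3], total = 3
Peak resource demand = 7

7


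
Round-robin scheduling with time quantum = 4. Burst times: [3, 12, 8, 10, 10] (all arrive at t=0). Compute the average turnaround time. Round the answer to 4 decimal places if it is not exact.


Time quantum = 4
Execution trace:
  J1 runs 3 units, time = 3
  J2 runs 4 units, time = 7
  J3 runs 4 units, time = 11
  J4 runs 4 units, time = 15
  J5 runs 4 units, time = 19
  J2 runs 4 units, time = 23
  J3 runs 4 units, time = 27
  J4 runs 4 units, time = 31
  J5 runs 4 units, time = 35
  J2 runs 4 units, time = 39
  J4 runs 2 units, time = 41
  J5 runs 2 units, time = 43
Finish times: [3, 39, 27, 41, 43]
Average turnaround = 153/5 = 30.6

30.6


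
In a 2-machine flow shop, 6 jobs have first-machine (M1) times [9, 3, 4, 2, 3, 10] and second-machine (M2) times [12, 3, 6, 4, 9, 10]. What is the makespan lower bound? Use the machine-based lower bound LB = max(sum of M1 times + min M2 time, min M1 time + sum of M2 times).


LB1 = sum(M1 times) + min(M2 times) = 31 + 3 = 34
LB2 = min(M1 times) + sum(M2 times) = 2 + 44 = 46
Lower bound = max(LB1, LB2) = max(34, 46) = 46

46


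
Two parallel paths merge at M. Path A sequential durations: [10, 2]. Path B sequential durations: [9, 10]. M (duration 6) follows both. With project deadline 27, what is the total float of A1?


Forward pass: ES(A1) = sum of predecessors on chain A = 0
EF = ES + duration = 0 + 10 = 10
Backward pass: LF(M) = deadline = 27; LS(M) = 27 - 6 = 21
LF(A1) = LS(M) - sum(successors on chain A) = 21 - 2 = 19
LS = LF - duration = 19 - 10 = 9
Total float = LS - ES = 9 - 0 = 9

9


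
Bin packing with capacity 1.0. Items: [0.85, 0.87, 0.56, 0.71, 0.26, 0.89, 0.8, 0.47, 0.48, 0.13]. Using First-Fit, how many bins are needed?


Place items sequentially using First-Fit:
  Item 0.85 -> new Bin 1
  Item 0.87 -> new Bin 2
  Item 0.56 -> new Bin 3
  Item 0.71 -> new Bin 4
  Item 0.26 -> Bin 3 (now 0.82)
  Item 0.89 -> new Bin 5
  Item 0.8 -> new Bin 6
  Item 0.47 -> new Bin 7
  Item 0.48 -> Bin 7 (now 0.95)
  Item 0.13 -> Bin 1 (now 0.98)
Total bins used = 7

7


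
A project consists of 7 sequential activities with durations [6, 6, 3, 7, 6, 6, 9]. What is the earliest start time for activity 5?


Activity 5 starts after activities 1 through 4 complete.
Predecessor durations: [6, 6, 3, 7]
ES = 6 + 6 + 3 + 7 = 22

22


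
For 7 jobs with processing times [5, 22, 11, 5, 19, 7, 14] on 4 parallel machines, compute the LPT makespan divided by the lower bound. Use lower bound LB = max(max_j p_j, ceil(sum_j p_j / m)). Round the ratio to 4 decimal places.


LPT order: [22, 19, 14, 11, 7, 5, 5]
Machine loads after assignment: [22, 19, 19, 23]
LPT makespan = 23
Lower bound = max(max_job, ceil(total/4)) = max(22, 21) = 22
Ratio = 23 / 22 = 1.0455

1.0455


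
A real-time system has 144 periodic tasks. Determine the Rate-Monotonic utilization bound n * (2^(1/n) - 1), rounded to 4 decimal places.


Compute 2^(1/144) = 1.0048251257
Subtract 1: 1.0048251257 - 1 = 0.0048251257
Multiply by n: 144 * 0.0048251257 = 0.6948181008
Round to 4 dp: 0.6948

0.6948


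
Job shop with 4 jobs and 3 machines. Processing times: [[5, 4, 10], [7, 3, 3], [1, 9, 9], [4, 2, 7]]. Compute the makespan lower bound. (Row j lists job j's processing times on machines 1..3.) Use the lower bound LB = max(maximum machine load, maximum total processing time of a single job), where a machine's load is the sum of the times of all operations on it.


Machine loads:
  Machine 1: 5 + 7 + 1 + 4 = 17
  Machine 2: 4 + 3 + 9 + 2 = 18
  Machine 3: 10 + 3 + 9 + 7 = 29
Max machine load = 29
Job totals:
  Job 1: 19
  Job 2: 13
  Job 3: 19
  Job 4: 13
Max job total = 19
Lower bound = max(29, 19) = 29

29


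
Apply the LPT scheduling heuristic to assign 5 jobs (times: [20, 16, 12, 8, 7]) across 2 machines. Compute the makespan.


Sort jobs in decreasing order (LPT): [20, 16, 12, 8, 7]
Assign each job to the least loaded machine:
  Machine 1: jobs [20, 8, 7], load = 35
  Machine 2: jobs [16, 12], load = 28
Makespan = max load = 35

35


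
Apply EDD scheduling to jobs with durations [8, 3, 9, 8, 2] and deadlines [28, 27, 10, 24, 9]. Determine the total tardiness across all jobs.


Sort by due date (EDD order): [(2, 9), (9, 10), (8, 24), (3, 27), (8, 28)]
Compute completion times and tardiness:
  Job 1: p=2, d=9, C=2, tardiness=max(0,2-9)=0
  Job 2: p=9, d=10, C=11, tardiness=max(0,11-10)=1
  Job 3: p=8, d=24, C=19, tardiness=max(0,19-24)=0
  Job 4: p=3, d=27, C=22, tardiness=max(0,22-27)=0
  Job 5: p=8, d=28, C=30, tardiness=max(0,30-28)=2
Total tardiness = 3

3


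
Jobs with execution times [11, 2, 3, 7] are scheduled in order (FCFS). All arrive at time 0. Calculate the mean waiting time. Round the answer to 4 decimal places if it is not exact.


FCFS order (as given): [11, 2, 3, 7]
Waiting times:
  Job 1: wait = 0
  Job 2: wait = 11
  Job 3: wait = 13
  Job 4: wait = 16
Sum of waiting times = 40
Average waiting time = 40/4 = 10.0

10.0


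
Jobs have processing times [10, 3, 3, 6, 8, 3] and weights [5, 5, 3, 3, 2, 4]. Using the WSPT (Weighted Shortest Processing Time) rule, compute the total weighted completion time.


Compute p/w ratios and sort ascending (WSPT): [(3, 5), (3, 4), (3, 3), (10, 5), (6, 3), (8, 2)]
Compute weighted completion times:
  Job (p=3,w=5): C=3, w*C=5*3=15
  Job (p=3,w=4): C=6, w*C=4*6=24
  Job (p=3,w=3): C=9, w*C=3*9=27
  Job (p=10,w=5): C=19, w*C=5*19=95
  Job (p=6,w=3): C=25, w*C=3*25=75
  Job (p=8,w=2): C=33, w*C=2*33=66
Total weighted completion time = 302

302


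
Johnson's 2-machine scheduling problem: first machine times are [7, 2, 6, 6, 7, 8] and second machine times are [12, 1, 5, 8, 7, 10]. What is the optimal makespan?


Apply Johnson's rule:
  Group 1 (a <= b): [(4, 6, 8), (1, 7, 12), (5, 7, 7), (6, 8, 10)]
  Group 2 (a > b): [(3, 6, 5), (2, 2, 1)]
Optimal job order: [4, 1, 5, 6, 3, 2]
Schedule:
  Job 4: M1 done at 6, M2 done at 14
  Job 1: M1 done at 13, M2 done at 26
  Job 5: M1 done at 20, M2 done at 33
  Job 6: M1 done at 28, M2 done at 43
  Job 3: M1 done at 34, M2 done at 48
  Job 2: M1 done at 36, M2 done at 49
Makespan = 49

49


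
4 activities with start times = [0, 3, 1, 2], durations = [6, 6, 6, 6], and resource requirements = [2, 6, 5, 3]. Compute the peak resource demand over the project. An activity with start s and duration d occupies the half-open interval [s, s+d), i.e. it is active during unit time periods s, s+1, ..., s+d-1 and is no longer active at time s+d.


Each activity i is active on [start_i, start_i + duration_i).
Compute total resource usage per time slot:
  t=0: active resources = [2], total = 2
  t=1: active resources = [2, 5], total = 7
  t=2: active resources = [2, 5, 3], total = 10
  t=3: active resources = [2, 6, 5, 3], total = 16
  t=4: active resources = [2, 6, 5, 3], total = 16
  t=5: active resources = [2, 6, 5, 3], total = 16
  t=6: active resources = [6, 5, 3], total = 14
  t=7: active resources = [6, 3], total = 9
  t=8: active resources = [6], total = 6
Peak resource demand = 16

16


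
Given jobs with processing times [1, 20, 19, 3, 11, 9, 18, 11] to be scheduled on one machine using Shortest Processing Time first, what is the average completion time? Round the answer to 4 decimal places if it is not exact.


Sort jobs by processing time (SPT order): [1, 3, 9, 11, 11, 18, 19, 20]
Compute completion times sequentially:
  Job 1: processing = 1, completes at 1
  Job 2: processing = 3, completes at 4
  Job 3: processing = 9, completes at 13
  Job 4: processing = 11, completes at 24
  Job 5: processing = 11, completes at 35
  Job 6: processing = 18, completes at 53
  Job 7: processing = 19, completes at 72
  Job 8: processing = 20, completes at 92
Sum of completion times = 294
Average completion time = 294/8 = 36.75

36.75


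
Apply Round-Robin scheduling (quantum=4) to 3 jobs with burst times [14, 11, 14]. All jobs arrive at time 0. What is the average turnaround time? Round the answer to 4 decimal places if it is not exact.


Time quantum = 4
Execution trace:
  J1 runs 4 units, time = 4
  J2 runs 4 units, time = 8
  J3 runs 4 units, time = 12
  J1 runs 4 units, time = 16
  J2 runs 4 units, time = 20
  J3 runs 4 units, time = 24
  J1 runs 4 units, time = 28
  J2 runs 3 units, time = 31
  J3 runs 4 units, time = 35
  J1 runs 2 units, time = 37
  J3 runs 2 units, time = 39
Finish times: [37, 31, 39]
Average turnaround = 107/3 = 35.6667

35.6667


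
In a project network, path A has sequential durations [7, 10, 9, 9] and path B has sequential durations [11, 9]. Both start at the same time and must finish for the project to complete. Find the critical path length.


Path A total = 7 + 10 + 9 + 9 = 35
Path B total = 11 + 9 = 20
Critical path = longest path = max(35, 20) = 35

35


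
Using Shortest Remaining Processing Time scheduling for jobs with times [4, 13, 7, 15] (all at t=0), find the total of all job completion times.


Since all jobs arrive at t=0, SRPT equals SPT ordering.
SPT order: [4, 7, 13, 15]
Completion times:
  Job 1: p=4, C=4
  Job 2: p=7, C=11
  Job 3: p=13, C=24
  Job 4: p=15, C=39
Total completion time = 4 + 11 + 24 + 39 = 78

78


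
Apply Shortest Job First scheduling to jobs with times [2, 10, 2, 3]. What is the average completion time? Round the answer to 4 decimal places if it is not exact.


SJF order (ascending): [2, 2, 3, 10]
Completion times:
  Job 1: burst=2, C=2
  Job 2: burst=2, C=4
  Job 3: burst=3, C=7
  Job 4: burst=10, C=17
Average completion = 30/4 = 7.5

7.5


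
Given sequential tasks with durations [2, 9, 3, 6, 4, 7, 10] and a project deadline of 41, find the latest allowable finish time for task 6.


LF(activity 6) = deadline - sum of successor durations
Successors: activities 7 through 7 with durations [10]
Sum of successor durations = 10
LF = 41 - 10 = 31

31


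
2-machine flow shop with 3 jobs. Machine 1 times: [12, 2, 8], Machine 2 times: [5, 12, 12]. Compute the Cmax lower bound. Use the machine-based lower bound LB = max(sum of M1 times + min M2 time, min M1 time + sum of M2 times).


LB1 = sum(M1 times) + min(M2 times) = 22 + 5 = 27
LB2 = min(M1 times) + sum(M2 times) = 2 + 29 = 31
Lower bound = max(LB1, LB2) = max(27, 31) = 31

31


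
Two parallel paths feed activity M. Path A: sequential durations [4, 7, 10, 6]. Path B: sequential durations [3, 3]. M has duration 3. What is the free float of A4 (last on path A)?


ES(A4) = sum of predecessors on chain A = 21
EF(A4) = ES + duration = 21 + 6 = 27
Successor of A4 is M. ES(M) = max(sum(A), sum(B)) = max(27, 6) = 27
Free float = ES(successor) - EF(current) = 27 - 27 = 0

0


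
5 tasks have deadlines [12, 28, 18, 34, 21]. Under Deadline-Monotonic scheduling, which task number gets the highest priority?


Sort tasks by relative deadline (ascending):
  Task 1: deadline = 12
  Task 3: deadline = 18
  Task 5: deadline = 21
  Task 2: deadline = 28
  Task 4: deadline = 34
Priority order (highest first): [1, 3, 5, 2, 4]
Highest priority task = 1

1


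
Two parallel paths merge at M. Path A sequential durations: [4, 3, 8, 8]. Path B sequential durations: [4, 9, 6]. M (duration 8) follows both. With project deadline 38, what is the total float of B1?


Forward pass: ES(B1) = sum of predecessors on chain B = 0
EF = ES + duration = 0 + 4 = 4
Backward pass: LF(M) = deadline = 38; LS(M) = 38 - 8 = 30
LF(B1) = LS(M) - sum(successors on chain B) = 30 - 15 = 15
LS = LF - duration = 15 - 4 = 11
Total float = LS - ES = 11 - 0 = 11

11


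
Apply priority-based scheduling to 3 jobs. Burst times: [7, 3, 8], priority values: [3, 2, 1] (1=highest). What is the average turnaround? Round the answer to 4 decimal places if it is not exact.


Sort by priority (ascending = highest first):
Order: [(1, 8), (2, 3), (3, 7)]
Completion times:
  Priority 1, burst=8, C=8
  Priority 2, burst=3, C=11
  Priority 3, burst=7, C=18
Average turnaround = 37/3 = 12.3333

12.3333


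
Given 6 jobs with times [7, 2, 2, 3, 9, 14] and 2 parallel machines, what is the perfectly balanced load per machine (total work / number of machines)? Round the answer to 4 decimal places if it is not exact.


Total processing time = 7 + 2 + 2 + 3 + 9 + 14 = 37
Number of machines = 2
Ideal balanced load = 37 / 2 = 18.5

18.5


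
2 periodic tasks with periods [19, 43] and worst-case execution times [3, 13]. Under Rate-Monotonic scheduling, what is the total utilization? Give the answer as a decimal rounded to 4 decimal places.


Compute individual utilizations (exact fractions):
  Task 1: C/T = 3/19 (approx. 0.1579)
  Task 2: C/T = 13/43 (approx. 0.3023)
Total utilization U = 3/19 + 13/43 = 376/817
Rounded to 4 decimal places: U = 0.4602
RM (Liu & Layland) bound for 2 tasks = 0.828427; compare with U = 376/817 (approx. 0.460220)
U <= bound, so schedulable by RM sufficient condition.

0.4602


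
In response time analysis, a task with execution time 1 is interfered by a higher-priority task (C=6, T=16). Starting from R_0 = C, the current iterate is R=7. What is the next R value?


R_next = C + ceil(R_prev / T_hp) * C_hp
ceil(7 / 16) = ceil(0.4375) = 1
Interference = 1 * 6 = 6
R_next = 1 + 6 = 7
R_next = R_prev, so the iteration has converged (response time = 7).

7


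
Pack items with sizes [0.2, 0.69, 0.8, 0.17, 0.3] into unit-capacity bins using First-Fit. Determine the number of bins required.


Place items sequentially using First-Fit:
  Item 0.2 -> new Bin 1
  Item 0.69 -> Bin 1 (now 0.89)
  Item 0.8 -> new Bin 2
  Item 0.17 -> Bin 2 (now 0.97)
  Item 0.3 -> new Bin 3
Total bins used = 3

3


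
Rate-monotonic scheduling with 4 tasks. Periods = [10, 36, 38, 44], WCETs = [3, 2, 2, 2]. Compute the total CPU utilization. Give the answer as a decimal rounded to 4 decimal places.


Compute individual utilizations (exact fractions):
  Task 1: C/T = 3/10 (approx. 0.3)
  Task 2: C/T = 2/36 = 1/18 (approx. 0.0556)
  Task 3: C/T = 2/38 = 1/19 (approx. 0.0526)
  Task 4: C/T = 2/44 = 1/22 (approx. 0.0455)
Total utilization U = 3/10 + 1/18 + 1/19 + 1/22 = 8533/18810
Rounded to 4 decimal places: U = 0.4536
RM (Liu & Layland) bound for 4 tasks = 0.756828; compare with U = 8533/18810 (approx. 0.453642)
U <= bound, so schedulable by RM sufficient condition.

0.4536


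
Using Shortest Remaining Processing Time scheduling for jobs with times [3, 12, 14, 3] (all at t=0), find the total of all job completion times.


Since all jobs arrive at t=0, SRPT equals SPT ordering.
SPT order: [3, 3, 12, 14]
Completion times:
  Job 1: p=3, C=3
  Job 2: p=3, C=6
  Job 3: p=12, C=18
  Job 4: p=14, C=32
Total completion time = 3 + 6 + 18 + 32 = 59

59


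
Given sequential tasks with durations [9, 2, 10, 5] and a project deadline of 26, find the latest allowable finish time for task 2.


LF(activity 2) = deadline - sum of successor durations
Successors: activities 3 through 4 with durations [10, 5]
Sum of successor durations = 15
LF = 26 - 15 = 11

11


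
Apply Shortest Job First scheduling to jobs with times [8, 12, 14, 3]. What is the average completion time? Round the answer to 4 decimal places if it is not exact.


SJF order (ascending): [3, 8, 12, 14]
Completion times:
  Job 1: burst=3, C=3
  Job 2: burst=8, C=11
  Job 3: burst=12, C=23
  Job 4: burst=14, C=37
Average completion = 74/4 = 18.5

18.5


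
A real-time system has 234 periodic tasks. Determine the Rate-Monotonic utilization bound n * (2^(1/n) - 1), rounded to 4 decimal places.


Compute 2^(1/234) = 1.0029665590
Subtract 1: 1.0029665590 - 1 = 0.0029665590
Multiply by n: 234 * 0.0029665590 = 0.6941748060
Round to 4 dp: 0.6942

0.6942


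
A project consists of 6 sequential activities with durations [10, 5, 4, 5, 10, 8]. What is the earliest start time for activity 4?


Activity 4 starts after activities 1 through 3 complete.
Predecessor durations: [10, 5, 4]
ES = 10 + 5 + 4 = 19

19


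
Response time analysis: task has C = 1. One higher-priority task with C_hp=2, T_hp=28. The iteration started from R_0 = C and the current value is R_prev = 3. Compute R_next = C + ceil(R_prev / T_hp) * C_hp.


R_next = C + ceil(R_prev / T_hp) * C_hp
ceil(3 / 28) = ceil(0.1071) = 1
Interference = 1 * 2 = 2
R_next = 1 + 2 = 3
R_next = R_prev, so the iteration has converged (response time = 3).

3


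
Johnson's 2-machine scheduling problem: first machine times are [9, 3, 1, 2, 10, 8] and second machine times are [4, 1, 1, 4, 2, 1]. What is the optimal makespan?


Apply Johnson's rule:
  Group 1 (a <= b): [(3, 1, 1), (4, 2, 4)]
  Group 2 (a > b): [(1, 9, 4), (5, 10, 2), (2, 3, 1), (6, 8, 1)]
Optimal job order: [3, 4, 1, 5, 2, 6]
Schedule:
  Job 3: M1 done at 1, M2 done at 2
  Job 4: M1 done at 3, M2 done at 7
  Job 1: M1 done at 12, M2 done at 16
  Job 5: M1 done at 22, M2 done at 24
  Job 2: M1 done at 25, M2 done at 26
  Job 6: M1 done at 33, M2 done at 34
Makespan = 34

34


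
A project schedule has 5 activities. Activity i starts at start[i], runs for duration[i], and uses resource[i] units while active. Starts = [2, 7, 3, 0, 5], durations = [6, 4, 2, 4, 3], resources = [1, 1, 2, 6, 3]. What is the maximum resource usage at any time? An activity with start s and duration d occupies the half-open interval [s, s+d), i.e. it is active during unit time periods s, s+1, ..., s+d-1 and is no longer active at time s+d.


Each activity i is active on [start_i, start_i + duration_i).
Compute total resource usage per time slot:
  t=0: active resources = [6], total = 6
  t=1: active resources = [6], total = 6
  t=2: active resources = [1, 6], total = 7
  t=3: active resources = [1, 2, 6], total = 9
  t=4: active resources = [1, 2], total = 3
  t=5: active resources = [1, 3], total = 4
  t=6: active resources = [1, 3], total = 4
  t=7: active resources = [1, 1, 3], total = 5
  t=8: active resources = [1], total = 1
  t=9: active resources = [1], total = 1
  t=10: active resources = [1], total = 1
Peak resource demand = 9

9


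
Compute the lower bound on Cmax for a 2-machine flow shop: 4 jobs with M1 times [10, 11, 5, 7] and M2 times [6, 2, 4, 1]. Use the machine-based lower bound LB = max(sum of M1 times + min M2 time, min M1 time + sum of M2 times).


LB1 = sum(M1 times) + min(M2 times) = 33 + 1 = 34
LB2 = min(M1 times) + sum(M2 times) = 5 + 13 = 18
Lower bound = max(LB1, LB2) = max(34, 18) = 34

34


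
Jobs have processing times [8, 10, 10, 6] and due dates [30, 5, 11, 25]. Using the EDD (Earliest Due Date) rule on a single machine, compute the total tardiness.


Sort by due date (EDD order): [(10, 5), (10, 11), (6, 25), (8, 30)]
Compute completion times and tardiness:
  Job 1: p=10, d=5, C=10, tardiness=max(0,10-5)=5
  Job 2: p=10, d=11, C=20, tardiness=max(0,20-11)=9
  Job 3: p=6, d=25, C=26, tardiness=max(0,26-25)=1
  Job 4: p=8, d=30, C=34, tardiness=max(0,34-30)=4
Total tardiness = 19

19


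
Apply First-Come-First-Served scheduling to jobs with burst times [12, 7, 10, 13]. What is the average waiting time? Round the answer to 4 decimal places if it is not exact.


FCFS order (as given): [12, 7, 10, 13]
Waiting times:
  Job 1: wait = 0
  Job 2: wait = 12
  Job 3: wait = 19
  Job 4: wait = 29
Sum of waiting times = 60
Average waiting time = 60/4 = 15.0

15.0


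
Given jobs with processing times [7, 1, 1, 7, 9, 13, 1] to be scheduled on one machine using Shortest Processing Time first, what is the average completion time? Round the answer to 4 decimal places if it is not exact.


Sort jobs by processing time (SPT order): [1, 1, 1, 7, 7, 9, 13]
Compute completion times sequentially:
  Job 1: processing = 1, completes at 1
  Job 2: processing = 1, completes at 2
  Job 3: processing = 1, completes at 3
  Job 4: processing = 7, completes at 10
  Job 5: processing = 7, completes at 17
  Job 6: processing = 9, completes at 26
  Job 7: processing = 13, completes at 39
Sum of completion times = 98
Average completion time = 98/7 = 14.0

14.0


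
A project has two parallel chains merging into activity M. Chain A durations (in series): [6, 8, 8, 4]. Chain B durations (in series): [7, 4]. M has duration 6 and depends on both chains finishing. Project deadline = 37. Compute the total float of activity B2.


Forward pass: ES(B2) = sum of predecessors on chain B = 7
EF = ES + duration = 7 + 4 = 11
Backward pass: LF(M) = deadline = 37; LS(M) = 37 - 6 = 31
LF(B2) = LS(M) - sum(successors on chain B) = 31 - 0 = 31
LS = LF - duration = 31 - 4 = 27
Total float = LS - ES = 27 - 7 = 20

20


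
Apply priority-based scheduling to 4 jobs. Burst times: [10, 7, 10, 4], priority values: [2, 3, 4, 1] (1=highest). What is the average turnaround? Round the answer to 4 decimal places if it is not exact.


Sort by priority (ascending = highest first):
Order: [(1, 4), (2, 10), (3, 7), (4, 10)]
Completion times:
  Priority 1, burst=4, C=4
  Priority 2, burst=10, C=14
  Priority 3, burst=7, C=21
  Priority 4, burst=10, C=31
Average turnaround = 70/4 = 17.5

17.5


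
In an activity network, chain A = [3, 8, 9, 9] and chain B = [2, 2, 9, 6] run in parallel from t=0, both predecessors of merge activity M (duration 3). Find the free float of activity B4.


ES(B4) = sum of predecessors on chain B = 13
EF(B4) = ES + duration = 13 + 6 = 19
Successor of B4 is M. ES(M) = max(sum(A), sum(B)) = max(29, 19) = 29
Free float = ES(successor) - EF(current) = 29 - 19 = 10

10


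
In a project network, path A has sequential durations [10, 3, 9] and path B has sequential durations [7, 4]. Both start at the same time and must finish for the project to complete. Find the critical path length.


Path A total = 10 + 3 + 9 = 22
Path B total = 7 + 4 = 11
Critical path = longest path = max(22, 11) = 22

22


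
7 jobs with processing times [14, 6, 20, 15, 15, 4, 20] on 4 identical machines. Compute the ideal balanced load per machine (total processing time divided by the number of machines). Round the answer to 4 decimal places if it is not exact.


Total processing time = 14 + 6 + 20 + 15 + 15 + 4 + 20 = 94
Number of machines = 4
Ideal balanced load = 94 / 4 = 23.5

23.5


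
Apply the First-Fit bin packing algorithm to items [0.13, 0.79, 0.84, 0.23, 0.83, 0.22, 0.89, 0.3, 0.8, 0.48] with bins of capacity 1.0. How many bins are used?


Place items sequentially using First-Fit:
  Item 0.13 -> new Bin 1
  Item 0.79 -> Bin 1 (now 0.92)
  Item 0.84 -> new Bin 2
  Item 0.23 -> new Bin 3
  Item 0.83 -> new Bin 4
  Item 0.22 -> Bin 3 (now 0.45)
  Item 0.89 -> new Bin 5
  Item 0.3 -> Bin 3 (now 0.75)
  Item 0.8 -> new Bin 6
  Item 0.48 -> new Bin 7
Total bins used = 7

7


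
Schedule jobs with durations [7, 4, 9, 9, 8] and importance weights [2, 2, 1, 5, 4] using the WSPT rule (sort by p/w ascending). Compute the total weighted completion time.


Compute p/w ratios and sort ascending (WSPT): [(9, 5), (4, 2), (8, 4), (7, 2), (9, 1)]
Compute weighted completion times:
  Job (p=9,w=5): C=9, w*C=5*9=45
  Job (p=4,w=2): C=13, w*C=2*13=26
  Job (p=8,w=4): C=21, w*C=4*21=84
  Job (p=7,w=2): C=28, w*C=2*28=56
  Job (p=9,w=1): C=37, w*C=1*37=37
Total weighted completion time = 248

248


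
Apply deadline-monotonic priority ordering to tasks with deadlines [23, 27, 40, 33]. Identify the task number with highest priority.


Sort tasks by relative deadline (ascending):
  Task 1: deadline = 23
  Task 2: deadline = 27
  Task 4: deadline = 33
  Task 3: deadline = 40
Priority order (highest first): [1, 2, 4, 3]
Highest priority task = 1

1


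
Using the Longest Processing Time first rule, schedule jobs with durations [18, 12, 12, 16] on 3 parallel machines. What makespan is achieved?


Sort jobs in decreasing order (LPT): [18, 16, 12, 12]
Assign each job to the least loaded machine:
  Machine 1: jobs [18], load = 18
  Machine 2: jobs [16], load = 16
  Machine 3: jobs [12, 12], load = 24
Makespan = max load = 24

24


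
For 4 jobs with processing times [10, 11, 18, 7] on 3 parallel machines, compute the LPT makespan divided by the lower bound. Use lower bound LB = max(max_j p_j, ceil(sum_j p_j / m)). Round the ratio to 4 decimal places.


LPT order: [18, 11, 10, 7]
Machine loads after assignment: [18, 11, 17]
LPT makespan = 18
Lower bound = max(max_job, ceil(total/3)) = max(18, 16) = 18
Ratio = 18 / 18 = 1.0

1.0


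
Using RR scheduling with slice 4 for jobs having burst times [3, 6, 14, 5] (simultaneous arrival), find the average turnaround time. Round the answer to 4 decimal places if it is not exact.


Time quantum = 4
Execution trace:
  J1 runs 3 units, time = 3
  J2 runs 4 units, time = 7
  J3 runs 4 units, time = 11
  J4 runs 4 units, time = 15
  J2 runs 2 units, time = 17
  J3 runs 4 units, time = 21
  J4 runs 1 units, time = 22
  J3 runs 4 units, time = 26
  J3 runs 2 units, time = 28
Finish times: [3, 17, 28, 22]
Average turnaround = 70/4 = 17.5

17.5


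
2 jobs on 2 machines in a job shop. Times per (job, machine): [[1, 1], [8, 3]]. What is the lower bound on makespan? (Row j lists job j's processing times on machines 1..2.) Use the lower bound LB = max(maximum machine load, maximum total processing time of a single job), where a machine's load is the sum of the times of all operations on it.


Machine loads:
  Machine 1: 1 + 8 = 9
  Machine 2: 1 + 3 = 4
Max machine load = 9
Job totals:
  Job 1: 2
  Job 2: 11
Max job total = 11
Lower bound = max(9, 11) = 11

11


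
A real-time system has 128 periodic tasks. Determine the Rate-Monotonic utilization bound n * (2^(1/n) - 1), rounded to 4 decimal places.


Compute 2^(1/128) = 1.0054299011
Subtract 1: 1.0054299011 - 1 = 0.0054299011
Multiply by n: 128 * 0.0054299011 = 0.6950273408
Round to 4 dp: 0.6950

0.6950


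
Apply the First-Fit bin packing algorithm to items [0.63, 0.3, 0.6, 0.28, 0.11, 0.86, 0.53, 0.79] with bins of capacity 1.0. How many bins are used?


Place items sequentially using First-Fit:
  Item 0.63 -> new Bin 1
  Item 0.3 -> Bin 1 (now 0.93)
  Item 0.6 -> new Bin 2
  Item 0.28 -> Bin 2 (now 0.88)
  Item 0.11 -> Bin 2 (now 0.99)
  Item 0.86 -> new Bin 3
  Item 0.53 -> new Bin 4
  Item 0.79 -> new Bin 5
Total bins used = 5

5


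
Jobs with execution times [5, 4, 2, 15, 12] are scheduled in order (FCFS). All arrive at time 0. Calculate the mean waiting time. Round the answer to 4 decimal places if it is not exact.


FCFS order (as given): [5, 4, 2, 15, 12]
Waiting times:
  Job 1: wait = 0
  Job 2: wait = 5
  Job 3: wait = 9
  Job 4: wait = 11
  Job 5: wait = 26
Sum of waiting times = 51
Average waiting time = 51/5 = 10.2

10.2


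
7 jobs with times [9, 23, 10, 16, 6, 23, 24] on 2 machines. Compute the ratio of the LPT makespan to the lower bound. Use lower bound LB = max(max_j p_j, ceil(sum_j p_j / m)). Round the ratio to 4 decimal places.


LPT order: [24, 23, 23, 16, 10, 9, 6]
Machine loads after assignment: [56, 55]
LPT makespan = 56
Lower bound = max(max_job, ceil(total/2)) = max(24, 56) = 56
Ratio = 56 / 56 = 1.0

1.0


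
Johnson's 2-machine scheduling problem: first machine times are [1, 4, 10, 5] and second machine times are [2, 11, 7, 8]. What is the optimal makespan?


Apply Johnson's rule:
  Group 1 (a <= b): [(1, 1, 2), (2, 4, 11), (4, 5, 8)]
  Group 2 (a > b): [(3, 10, 7)]
Optimal job order: [1, 2, 4, 3]
Schedule:
  Job 1: M1 done at 1, M2 done at 3
  Job 2: M1 done at 5, M2 done at 16
  Job 4: M1 done at 10, M2 done at 24
  Job 3: M1 done at 20, M2 done at 31
Makespan = 31

31


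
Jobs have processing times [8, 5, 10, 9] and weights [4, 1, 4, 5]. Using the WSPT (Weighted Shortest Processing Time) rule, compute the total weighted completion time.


Compute p/w ratios and sort ascending (WSPT): [(9, 5), (8, 4), (10, 4), (5, 1)]
Compute weighted completion times:
  Job (p=9,w=5): C=9, w*C=5*9=45
  Job (p=8,w=4): C=17, w*C=4*17=68
  Job (p=10,w=4): C=27, w*C=4*27=108
  Job (p=5,w=1): C=32, w*C=1*32=32
Total weighted completion time = 253

253


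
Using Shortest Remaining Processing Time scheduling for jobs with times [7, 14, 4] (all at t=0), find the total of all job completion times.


Since all jobs arrive at t=0, SRPT equals SPT ordering.
SPT order: [4, 7, 14]
Completion times:
  Job 1: p=4, C=4
  Job 2: p=7, C=11
  Job 3: p=14, C=25
Total completion time = 4 + 11 + 25 = 40

40


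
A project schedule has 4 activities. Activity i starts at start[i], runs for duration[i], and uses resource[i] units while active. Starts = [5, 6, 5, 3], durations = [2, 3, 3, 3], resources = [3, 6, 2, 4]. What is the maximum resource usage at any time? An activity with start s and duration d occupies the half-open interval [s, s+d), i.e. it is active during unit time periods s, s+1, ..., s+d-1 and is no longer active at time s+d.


Each activity i is active on [start_i, start_i + duration_i).
Compute total resource usage per time slot:
  t=0: active resources = [], total = 0
  t=1: active resources = [], total = 0
  t=2: active resources = [], total = 0
  t=3: active resources = [4], total = 4
  t=4: active resources = [4], total = 4
  t=5: active resources = [3, 2, 4], total = 9
  t=6: active resources = [3, 6, 2], total = 11
  t=7: active resources = [6, 2], total = 8
  t=8: active resources = [6], total = 6
Peak resource demand = 11

11


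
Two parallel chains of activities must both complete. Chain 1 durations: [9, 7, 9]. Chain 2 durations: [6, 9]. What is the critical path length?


Path A total = 9 + 7 + 9 = 25
Path B total = 6 + 9 = 15
Critical path = longest path = max(25, 15) = 25

25


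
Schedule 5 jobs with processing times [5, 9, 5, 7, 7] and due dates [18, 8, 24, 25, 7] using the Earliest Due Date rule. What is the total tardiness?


Sort by due date (EDD order): [(7, 7), (9, 8), (5, 18), (5, 24), (7, 25)]
Compute completion times and tardiness:
  Job 1: p=7, d=7, C=7, tardiness=max(0,7-7)=0
  Job 2: p=9, d=8, C=16, tardiness=max(0,16-8)=8
  Job 3: p=5, d=18, C=21, tardiness=max(0,21-18)=3
  Job 4: p=5, d=24, C=26, tardiness=max(0,26-24)=2
  Job 5: p=7, d=25, C=33, tardiness=max(0,33-25)=8
Total tardiness = 21

21


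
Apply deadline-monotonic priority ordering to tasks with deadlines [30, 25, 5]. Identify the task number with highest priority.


Sort tasks by relative deadline (ascending):
  Task 3: deadline = 5
  Task 2: deadline = 25
  Task 1: deadline = 30
Priority order (highest first): [3, 2, 1]
Highest priority task = 3

3


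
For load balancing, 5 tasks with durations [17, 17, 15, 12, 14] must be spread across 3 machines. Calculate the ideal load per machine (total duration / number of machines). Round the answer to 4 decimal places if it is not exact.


Total processing time = 17 + 17 + 15 + 12 + 14 = 75
Number of machines = 3
Ideal balanced load = 75 / 3 = 25.0

25.0


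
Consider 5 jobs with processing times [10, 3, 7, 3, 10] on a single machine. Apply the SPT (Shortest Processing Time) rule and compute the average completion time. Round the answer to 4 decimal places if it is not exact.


Sort jobs by processing time (SPT order): [3, 3, 7, 10, 10]
Compute completion times sequentially:
  Job 1: processing = 3, completes at 3
  Job 2: processing = 3, completes at 6
  Job 3: processing = 7, completes at 13
  Job 4: processing = 10, completes at 23
  Job 5: processing = 10, completes at 33
Sum of completion times = 78
Average completion time = 78/5 = 15.6

15.6


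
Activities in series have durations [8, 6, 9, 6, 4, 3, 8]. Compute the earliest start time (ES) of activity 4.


Activity 4 starts after activities 1 through 3 complete.
Predecessor durations: [8, 6, 9]
ES = 8 + 6 + 9 = 23

23


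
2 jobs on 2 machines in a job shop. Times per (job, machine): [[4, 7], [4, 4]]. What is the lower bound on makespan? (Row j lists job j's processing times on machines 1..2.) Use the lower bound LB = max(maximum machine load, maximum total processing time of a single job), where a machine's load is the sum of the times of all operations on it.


Machine loads:
  Machine 1: 4 + 4 = 8
  Machine 2: 7 + 4 = 11
Max machine load = 11
Job totals:
  Job 1: 11
  Job 2: 8
Max job total = 11
Lower bound = max(11, 11) = 11

11


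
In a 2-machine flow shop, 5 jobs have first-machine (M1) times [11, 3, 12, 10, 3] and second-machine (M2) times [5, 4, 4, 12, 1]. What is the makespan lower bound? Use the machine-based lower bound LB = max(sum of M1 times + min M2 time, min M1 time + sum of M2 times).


LB1 = sum(M1 times) + min(M2 times) = 39 + 1 = 40
LB2 = min(M1 times) + sum(M2 times) = 3 + 26 = 29
Lower bound = max(LB1, LB2) = max(40, 29) = 40

40


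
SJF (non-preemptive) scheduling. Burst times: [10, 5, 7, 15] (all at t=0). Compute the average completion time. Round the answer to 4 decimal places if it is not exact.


SJF order (ascending): [5, 7, 10, 15]
Completion times:
  Job 1: burst=5, C=5
  Job 2: burst=7, C=12
  Job 3: burst=10, C=22
  Job 4: burst=15, C=37
Average completion = 76/4 = 19.0

19.0


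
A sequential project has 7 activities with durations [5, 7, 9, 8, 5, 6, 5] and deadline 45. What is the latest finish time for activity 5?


LF(activity 5) = deadline - sum of successor durations
Successors: activities 6 through 7 with durations [6, 5]
Sum of successor durations = 11
LF = 45 - 11 = 34

34


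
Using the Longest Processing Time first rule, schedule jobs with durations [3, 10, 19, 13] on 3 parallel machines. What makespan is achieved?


Sort jobs in decreasing order (LPT): [19, 13, 10, 3]
Assign each job to the least loaded machine:
  Machine 1: jobs [19], load = 19
  Machine 2: jobs [13], load = 13
  Machine 3: jobs [10, 3], load = 13
Makespan = max load = 19

19
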